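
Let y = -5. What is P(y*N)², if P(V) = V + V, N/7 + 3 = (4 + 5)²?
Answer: 29811600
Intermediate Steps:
N = 546 (N = -21 + 7*(4 + 5)² = -21 + 7*9² = -21 + 7*81 = -21 + 567 = 546)
P(V) = 2*V
P(y*N)² = (2*(-5*546))² = (2*(-2730))² = (-5460)² = 29811600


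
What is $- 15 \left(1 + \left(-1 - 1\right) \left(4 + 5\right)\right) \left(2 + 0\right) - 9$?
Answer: $501$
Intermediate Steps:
$- 15 \left(1 + \left(-1 - 1\right) \left(4 + 5\right)\right) \left(2 + 0\right) - 9 = - 15 \left(1 - 18\right) 2 - 9 = - 15 \left(\left(-17\right) 2\right) - 9 = \left(-15\right) \left(-34\right) - 9 = 510 - 9 = 501$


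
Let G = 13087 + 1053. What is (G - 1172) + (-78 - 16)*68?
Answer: 6576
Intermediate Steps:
G = 14140
(G - 1172) + (-78 - 16)*68 = (14140 - 1172) + (-78 - 16)*68 = 12968 - 94*68 = 12968 - 6392 = 6576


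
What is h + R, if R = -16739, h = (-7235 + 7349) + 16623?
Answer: -2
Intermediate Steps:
h = 16737 (h = 114 + 16623 = 16737)
h + R = 16737 - 16739 = -2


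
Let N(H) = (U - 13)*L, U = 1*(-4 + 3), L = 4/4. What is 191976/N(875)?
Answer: -95988/7 ≈ -13713.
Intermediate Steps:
L = 1 (L = 4*(¼) = 1)
U = -1 (U = 1*(-1) = -1)
N(H) = -14 (N(H) = (-1 - 13)*1 = -14*1 = -14)
191976/N(875) = 191976/(-14) = 191976*(-1/14) = -95988/7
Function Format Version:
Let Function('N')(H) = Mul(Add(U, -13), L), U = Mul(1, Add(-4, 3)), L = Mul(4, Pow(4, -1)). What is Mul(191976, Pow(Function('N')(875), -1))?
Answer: Rational(-95988, 7) ≈ -13713.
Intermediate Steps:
L = 1 (L = Mul(4, Rational(1, 4)) = 1)
U = -1 (U = Mul(1, -1) = -1)
Function('N')(H) = -14 (Function('N')(H) = Mul(Add(-1, -13), 1) = Mul(-14, 1) = -14)
Mul(191976, Pow(Function('N')(875), -1)) = Mul(191976, Pow(-14, -1)) = Mul(191976, Rational(-1, 14)) = Rational(-95988, 7)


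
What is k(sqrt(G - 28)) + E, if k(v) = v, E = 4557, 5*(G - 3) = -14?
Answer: 4557 + I*sqrt(695)/5 ≈ 4557.0 + 5.2726*I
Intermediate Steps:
G = 1/5 (G = 3 + (1/5)*(-14) = 3 - 14/5 = 1/5 ≈ 0.20000)
k(sqrt(G - 28)) + E = sqrt(1/5 - 28) + 4557 = sqrt(-139/5) + 4557 = I*sqrt(695)/5 + 4557 = 4557 + I*sqrt(695)/5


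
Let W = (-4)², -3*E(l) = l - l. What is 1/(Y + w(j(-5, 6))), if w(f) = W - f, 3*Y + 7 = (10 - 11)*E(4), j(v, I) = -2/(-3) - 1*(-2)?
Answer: 1/11 ≈ 0.090909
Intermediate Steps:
j(v, I) = 8/3 (j(v, I) = -2*(-⅓) + 2 = ⅔ + 2 = 8/3)
E(l) = 0 (E(l) = -(l - l)/3 = -⅓*0 = 0)
Y = -7/3 (Y = -7/3 + ((10 - 11)*0)/3 = -7/3 + (-1*0)/3 = -7/3 + (⅓)*0 = -7/3 + 0 = -7/3 ≈ -2.3333)
W = 16
w(f) = 16 - f
1/(Y + w(j(-5, 6))) = 1/(-7/3 + (16 - 1*8/3)) = 1/(-7/3 + (16 - 8/3)) = 1/(-7/3 + 40/3) = 1/11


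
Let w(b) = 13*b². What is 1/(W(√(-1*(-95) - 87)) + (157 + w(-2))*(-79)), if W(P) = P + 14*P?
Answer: -16511/272611321 - 30*√2/272611321 ≈ -6.0722e-5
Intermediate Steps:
W(P) = 15*P
1/(W(√(-1*(-95) - 87)) + (157 + w(-2))*(-79)) = 1/(15*√(-1*(-95) - 87) + (157 + 13*(-2)²)*(-79)) = 1/(15*√(95 - 87) + (157 + 13*4)*(-79)) = 1/(15*√8 + (157 + 52)*(-79)) = 1/(15*(2*√2) + 209*(-79)) = 1/(30*√2 - 16511) = 1/(-16511 + 30*√2)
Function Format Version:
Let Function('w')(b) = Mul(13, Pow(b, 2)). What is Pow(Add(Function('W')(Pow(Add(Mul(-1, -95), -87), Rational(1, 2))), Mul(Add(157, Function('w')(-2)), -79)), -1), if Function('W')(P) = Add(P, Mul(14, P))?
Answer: Add(Rational(-16511, 272611321), Mul(Rational(-30, 272611321), Pow(2, Rational(1, 2)))) ≈ -6.0722e-5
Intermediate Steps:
Function('W')(P) = Mul(15, P)
Pow(Add(Function('W')(Pow(Add(Mul(-1, -95), -87), Rational(1, 2))), Mul(Add(157, Function('w')(-2)), -79)), -1) = Pow(Add(Mul(15, Pow(Add(Mul(-1, -95), -87), Rational(1, 2))), Mul(Add(157, Mul(13, Pow(-2, 2))), -79)), -1) = Pow(Add(Mul(15, Pow(Add(95, -87), Rational(1, 2))), Mul(Add(157, Mul(13, 4)), -79)), -1) = Pow(Add(Mul(15, Pow(8, Rational(1, 2))), Mul(Add(157, 52), -79)), -1) = Pow(Add(Mul(15, Mul(2, Pow(2, Rational(1, 2)))), Mul(209, -79)), -1) = Pow(Add(Mul(30, Pow(2, Rational(1, 2))), -16511), -1) = Pow(Add(-16511, Mul(30, Pow(2, Rational(1, 2)))), -1)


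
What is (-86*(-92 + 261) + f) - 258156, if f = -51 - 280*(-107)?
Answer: -242781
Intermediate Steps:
f = 29909 (f = -51 + 29960 = 29909)
(-86*(-92 + 261) + f) - 258156 = (-86*(-92 + 261) + 29909) - 258156 = (-86*169 + 29909) - 258156 = (-14534 + 29909) - 258156 = 15375 - 258156 = -242781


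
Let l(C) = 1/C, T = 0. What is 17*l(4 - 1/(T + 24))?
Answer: 408/95 ≈ 4.2947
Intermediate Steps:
17*l(4 - 1/(T + 24)) = 17/(4 - 1/(0 + 24)) = 17/(4 - 1/24) = 17/(95/24) = 17*(24/95) = 408/95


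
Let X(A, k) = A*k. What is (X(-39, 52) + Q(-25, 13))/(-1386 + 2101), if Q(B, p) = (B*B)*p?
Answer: 469/55 ≈ 8.5273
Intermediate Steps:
Q(B, p) = p*B**2 (Q(B, p) = B**2*p = p*B**2)
(X(-39, 52) + Q(-25, 13))/(-1386 + 2101) = (-39*52 + 13*(-25)**2)/(-1386 + 2101) = (-2028 + 13*625)/715 = (-2028 + 8125)*(1/715) = 6097*(1/715) = 469/55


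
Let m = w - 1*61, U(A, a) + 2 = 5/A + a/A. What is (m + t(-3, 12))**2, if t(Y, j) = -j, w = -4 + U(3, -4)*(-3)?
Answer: 5184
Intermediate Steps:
U(A, a) = -2 + 5/A + a/A (U(A, a) = -2 + (5/A + a/A) = -2 + 5/A + a/A)
w = 1 (w = -4 + ((5 - 4 - 2*3)/3)*(-3) = -4 + ((5 - 4 - 6)/3)*(-3) = -4 + ((1/3)*(-5))*(-3) = -4 - 5/3*(-3) = -4 + 5 = 1)
m = -60 (m = 1 - 1*61 = 1 - 61 = -60)
(m + t(-3, 12))**2 = (-60 - 1*12)**2 = (-60 - 12)**2 = (-72)**2 = 5184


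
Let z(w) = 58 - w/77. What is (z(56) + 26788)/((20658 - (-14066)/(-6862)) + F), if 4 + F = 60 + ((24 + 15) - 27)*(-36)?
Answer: 1013167438/765385599 ≈ 1.3237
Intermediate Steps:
z(w) = 58 - w/77
F = -376 (F = -4 + (60 + ((24 + 15) - 27)*(-36)) = -4 + (60 + (39 - 27)*(-36)) = -4 + (60 + 12*(-36)) = -4 + (60 - 432) = -4 - 372 = -376)
(z(56) + 26788)/((20658 - (-14066)/(-6862)) + F) = ((58 - 1/77*56) + 26788)/((20658 - (-14066)/(-6862)) - 376) = ((58 - 8/11) + 26788)/((20658 - (-14066)*(-1)/6862) - 376) = (630/11 + 26788)/((20658 - 1*7033/3431) - 376) = 295298/(11*((20658 - 7033/3431) - 376)) = 295298/(11*(70870565/3431 - 376)) = 295298/(11*(69580509/3431)) = (295298/11)*(3431/69580509) = 1013167438/765385599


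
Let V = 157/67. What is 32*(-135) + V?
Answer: -289283/67 ≈ -4317.7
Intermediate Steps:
V = 157/67 (V = 157*(1/67) = 157/67 ≈ 2.3433)
32*(-135) + V = 32*(-135) + 157/67 = -4320 + 157/67 = -289283/67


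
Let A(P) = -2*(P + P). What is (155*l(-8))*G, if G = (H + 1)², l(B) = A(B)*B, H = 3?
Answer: -634880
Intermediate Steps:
A(P) = -4*P
l(B) = -4*B² (l(B) = (-4*B)*B = -4*B²)
G = 16 (G = (3 + 1)² = 4² = 16)
(155*l(-8))*G = (155*(-4*(-8)²))*16 = (155*(-4*64))*16 = (155*(-256))*16 = -39680*16 = -634880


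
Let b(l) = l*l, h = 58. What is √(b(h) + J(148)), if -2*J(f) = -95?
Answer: √13646/2 ≈ 58.408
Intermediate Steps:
b(l) = l²
J(f) = 95/2 (J(f) = -½*(-95) = 95/2)
√(b(h) + J(148)) = √(58² + 95/2) = √(3364 + 95/2) = √(6823/2) = √13646/2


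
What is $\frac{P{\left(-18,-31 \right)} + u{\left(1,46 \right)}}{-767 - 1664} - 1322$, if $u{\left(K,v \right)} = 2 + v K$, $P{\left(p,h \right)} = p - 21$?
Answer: $- \frac{3213791}{2431} \approx -1322.0$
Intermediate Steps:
$P{\left(p,h \right)} = -21 + p$
$u{\left(K,v \right)} = 2 + K v$
$\frac{P{\left(-18,-31 \right)} + u{\left(1,46 \right)}}{-767 - 1664} - 1322 = \frac{\left(-21 - 18\right) + \left(2 + 1 \cdot 46\right)}{-767 - 1664} - 1322 = \frac{-39 + \left(2 + 46\right)}{-2431} - 1322 = \left(-39 + 48\right) \left(- \frac{1}{2431}\right) - 1322 = 9 \left(- \frac{1}{2431}\right) - 1322 = - \frac{9}{2431} - 1322 = - \frac{3213791}{2431}$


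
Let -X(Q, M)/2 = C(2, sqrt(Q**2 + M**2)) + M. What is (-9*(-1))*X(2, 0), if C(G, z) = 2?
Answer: -36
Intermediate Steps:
X(Q, M) = -4 - 2*M (X(Q, M) = -2*(2 + M) = -4 - 2*M)
(-9*(-1))*X(2, 0) = (-9*(-1))*(-4 - 2*0) = 9*(-4 + 0) = 9*(-4) = -36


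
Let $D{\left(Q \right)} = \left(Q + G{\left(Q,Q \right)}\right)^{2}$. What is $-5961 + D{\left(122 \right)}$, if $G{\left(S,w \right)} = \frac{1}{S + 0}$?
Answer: $\frac{132839701}{14884} \approx 8925.0$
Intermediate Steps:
$G{\left(S,w \right)} = \frac{1}{S}$
$D{\left(Q \right)} = \left(Q + \frac{1}{Q}\right)^{2}$
$-5961 + D{\left(122 \right)} = -5961 + \frac{\left(1 + 122^{2}\right)^{2}}{14884} = -5961 + \frac{\left(1 + 14884\right)^{2}}{14884} = -5961 + \frac{14885^{2}}{14884} = -5961 + \frac{1}{14884} \cdot 221563225 = -5961 + \frac{221563225}{14884} = \frac{132839701}{14884}$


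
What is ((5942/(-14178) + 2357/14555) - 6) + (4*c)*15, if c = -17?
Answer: -105889619402/103180395 ≈ -1026.3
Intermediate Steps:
((5942/(-14178) + 2357/14555) - 6) + (4*c)*15 = ((5942/(-14178) + 2357/14555) - 6) + (4*(-17))*15 = ((5942*(-1/14178) + 2357*(1/14555)) - 6) - 68*15 = ((-2971/7089 + 2357/14555) - 6) - 1020 = (-26534132/103180395 - 6) - 1020 = -645616502/103180395 - 1020 = -105889619402/103180395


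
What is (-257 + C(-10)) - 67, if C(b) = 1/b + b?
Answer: -3341/10 ≈ -334.10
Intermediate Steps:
C(b) = b + 1/b
(-257 + C(-10)) - 67 = (-257 + (-10 + 1/(-10))) - 67 = (-257 + (-10 - ⅒)) - 67 = (-257 - 101/10) - 67 = -2671/10 - 67 = -3341/10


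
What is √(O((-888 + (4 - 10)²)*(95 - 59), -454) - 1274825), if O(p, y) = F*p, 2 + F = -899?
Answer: √26360647 ≈ 5134.3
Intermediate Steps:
F = -901 (F = -2 - 899 = -901)
O(p, y) = -901*p
√(O((-888 + (4 - 10)²)*(95 - 59), -454) - 1274825) = √(-901*(-888 + (4 - 10)²)*(95 - 59) - 1274825) = √(-901*(-888 + (-6)²)*36 - 1274825) = √(-901*(-888 + 36)*36 - 1274825) = √(-(-767652)*36 - 1274825) = √(-901*(-30672) - 1274825) = √(27635472 - 1274825) = √26360647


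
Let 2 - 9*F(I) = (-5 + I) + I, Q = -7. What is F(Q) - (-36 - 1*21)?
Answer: 178/3 ≈ 59.333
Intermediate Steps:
F(I) = 7/9 - 2*I/9 (F(I) = 2/9 - ((-5 + I) + I)/9 = 2/9 - (-5 + 2*I)/9 = 2/9 + (5/9 - 2*I/9) = 7/9 - 2*I/9)
F(Q) - (-36 - 1*21) = (7/9 - 2/9*(-7)) - (-36 - 1*21) = (7/9 + 14/9) - (-36 - 21) = 7/3 - 1*(-57) = 7/3 + 57 = 178/3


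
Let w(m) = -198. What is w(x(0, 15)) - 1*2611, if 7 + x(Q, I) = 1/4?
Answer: -2809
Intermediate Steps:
x(Q, I) = -27/4 (x(Q, I) = -7 + 1/4 = -7 + 1*(¼) = -7 + ¼ = -27/4)
w(x(0, 15)) - 1*2611 = -198 - 1*2611 = -198 - 2611 = -2809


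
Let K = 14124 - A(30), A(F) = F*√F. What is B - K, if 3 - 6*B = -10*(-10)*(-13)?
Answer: -83441/6 + 30*√30 ≈ -13743.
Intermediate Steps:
A(F) = F^(3/2)
K = 14124 - 30*√30 (K = 14124 - 30^(3/2) = 14124 - 30*√30 ≈ 13960.)
B = 1303/6 (B = ½ - (-10*(-10))*(-13)/6 = ½ - 50*(-13)/3 = ½ - ⅙*(-1300) = ½ + 650/3 = 1303/6 ≈ 217.17)
B - K = 1303/6 - (14124 - 30*√30) = 1303/6 + (-14124 + 30*√30) = -83441/6 + 30*√30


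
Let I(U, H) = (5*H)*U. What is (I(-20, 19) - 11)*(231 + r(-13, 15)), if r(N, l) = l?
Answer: -470106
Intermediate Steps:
I(U, H) = 5*H*U
(I(-20, 19) - 11)*(231 + r(-13, 15)) = (5*19*(-20) - 11)*(231 + 15) = (-1900 - 11)*246 = -1911*246 = -470106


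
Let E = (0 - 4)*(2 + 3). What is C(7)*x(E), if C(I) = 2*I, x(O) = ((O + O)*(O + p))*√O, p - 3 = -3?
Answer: 22400*I*√5 ≈ 50088.0*I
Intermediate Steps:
p = 0 (p = 3 - 3 = 0)
E = -20 (E = -4*5 = -20)
x(O) = 2*O^(5/2) (x(O) = ((O + O)*(O + 0))*√O = ((2*O)*O)*√O = (2*O²)*√O = 2*O^(5/2))
C(7)*x(E) = (2*7)*(2*(-20)^(5/2)) = 14*(2*(800*I*√5)) = 14*(1600*I*√5) = 22400*I*√5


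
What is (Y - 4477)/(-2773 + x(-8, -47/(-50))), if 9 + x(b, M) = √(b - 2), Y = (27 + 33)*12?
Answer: 5225987/3869767 + 3757*I*√10/7739534 ≈ 1.3505 + 0.0015351*I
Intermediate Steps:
Y = 720 (Y = 60*12 = 720)
x(b, M) = -9 + √(-2 + b) (x(b, M) = -9 + √(b - 2) = -9 + √(-2 + b))
(Y - 4477)/(-2773 + x(-8, -47/(-50))) = (720 - 4477)/(-2773 + (-9 + √(-2 - 8))) = -3757/(-2773 + (-9 + √(-10))) = -3757/(-2773 + (-9 + I*√10)) = -3757/(-2782 + I*√10)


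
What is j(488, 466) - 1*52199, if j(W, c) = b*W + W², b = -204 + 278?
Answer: 222057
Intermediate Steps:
b = 74
j(W, c) = W² + 74*W (j(W, c) = 74*W + W² = W² + 74*W)
j(488, 466) - 1*52199 = 488*(74 + 488) - 1*52199 = 488*562 - 52199 = 274256 - 52199 = 222057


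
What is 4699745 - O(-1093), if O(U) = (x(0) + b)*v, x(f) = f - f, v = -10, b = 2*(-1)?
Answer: 4699725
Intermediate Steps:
b = -2
x(f) = 0
O(U) = 20 (O(U) = (0 - 2)*(-10) = -2*(-10) = 20)
4699745 - O(-1093) = 4699745 - 1*20 = 4699745 - 20 = 4699725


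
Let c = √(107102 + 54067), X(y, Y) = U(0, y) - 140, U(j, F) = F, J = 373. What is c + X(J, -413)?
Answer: 233 + √161169 ≈ 634.46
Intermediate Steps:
X(y, Y) = -140 + y (X(y, Y) = y - 140 = -140 + y)
c = √161169 ≈ 401.46
c + X(J, -413) = √161169 + (-140 + 373) = √161169 + 233 = 233 + √161169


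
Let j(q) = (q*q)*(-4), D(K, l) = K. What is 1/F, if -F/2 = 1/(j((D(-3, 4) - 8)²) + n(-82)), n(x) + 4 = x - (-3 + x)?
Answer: 58565/2 ≈ 29283.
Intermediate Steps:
n(x) = -1 (n(x) = -4 + (x - (-3 + x)) = -4 + (x + (3 - x)) = -4 + 3 = -1)
j(q) = -4*q² (j(q) = q²*(-4) = -4*q²)
F = 2/58565 (F = -2/(-4*(-3 - 8)⁴ - 1) = -2/(-4*((-11)²)² - 1) = -2/(-4*121² - 1) = -2/(-4*14641 - 1) = -2/(-58564 - 1) = -2/(-58565) = -2*(-1/58565) = 2/58565 ≈ 3.4150e-5)
1/F = 1/(2/58565) = 58565/2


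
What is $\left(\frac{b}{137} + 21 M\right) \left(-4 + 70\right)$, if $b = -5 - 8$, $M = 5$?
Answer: $\frac{948552}{137} \approx 6923.7$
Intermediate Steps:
$b = -13$ ($b = -5 - 8 = -13$)
$\left(\frac{b}{137} + 21 M\right) \left(-4 + 70\right) = \left(- \frac{13}{137} + 21 \cdot 5\right) \left(-4 + 70\right) = \left(\left(-13\right) \frac{1}{137} + 105\right) 66 = \left(- \frac{13}{137} + 105\right) 66 = \frac{14372}{137} \cdot 66 = \frac{948552}{137}$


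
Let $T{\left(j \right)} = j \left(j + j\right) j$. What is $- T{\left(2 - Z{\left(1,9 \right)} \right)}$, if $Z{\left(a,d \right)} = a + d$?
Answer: $1024$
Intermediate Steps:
$T{\left(j \right)} = 2 j^{3}$ ($T{\left(j \right)} = j 2 j j = 2 j^{2} j = 2 j^{3}$)
$- T{\left(2 - Z{\left(1,9 \right)} \right)} = - 2 \left(2 - \left(1 + 9\right)\right)^{3} = - 2 \left(2 - 10\right)^{3} = - 2 \left(-8\right)^{3} = - 2 \left(-512\right) = \left(-1\right) \left(-1024\right) = 1024$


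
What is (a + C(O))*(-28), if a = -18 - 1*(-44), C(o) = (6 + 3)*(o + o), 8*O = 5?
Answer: -1043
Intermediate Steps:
O = 5/8 (O = (1/8)*5 = 5/8 ≈ 0.62500)
C(o) = 18*o (C(o) = 9*(2*o) = 18*o)
a = 26 (a = -18 + 44 = 26)
(a + C(O))*(-28) = (26 + 18*(5/8))*(-28) = (26 + 45/4)*(-28) = (149/4)*(-28) = -1043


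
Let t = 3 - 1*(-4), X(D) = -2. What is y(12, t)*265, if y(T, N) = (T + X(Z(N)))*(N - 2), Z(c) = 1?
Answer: 13250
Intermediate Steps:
t = 7 (t = 3 + 4 = 7)
y(T, N) = (-2 + N)*(-2 + T) (y(T, N) = (T - 2)*(N - 2) = (-2 + T)*(-2 + N) = (-2 + N)*(-2 + T))
y(12, t)*265 = (4 - 2*7 - 2*12 + 7*12)*265 = (4 - 14 - 24 + 84)*265 = 50*265 = 13250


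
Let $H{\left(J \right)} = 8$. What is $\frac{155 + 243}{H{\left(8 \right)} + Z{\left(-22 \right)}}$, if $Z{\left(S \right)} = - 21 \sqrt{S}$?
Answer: $\frac{1592}{4883} + \frac{4179 i \sqrt{22}}{4883} \approx 0.32603 + 4.0142 i$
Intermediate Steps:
$\frac{155 + 243}{H{\left(8 \right)} + Z{\left(-22 \right)}} = \frac{155 + 243}{8 - 21 \sqrt{-22}} = \frac{398}{8 - 21 i \sqrt{22}}$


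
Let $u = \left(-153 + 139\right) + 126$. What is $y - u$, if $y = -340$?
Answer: $-452$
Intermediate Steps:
$u = 112$ ($u = -14 + 126 = 112$)
$y - u = -340 - 112 = -452$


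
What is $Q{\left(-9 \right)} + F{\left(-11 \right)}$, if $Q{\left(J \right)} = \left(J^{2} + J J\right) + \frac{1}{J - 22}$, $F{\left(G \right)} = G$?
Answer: $\frac{4680}{31} \approx 150.97$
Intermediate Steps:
$Q{\left(J \right)} = \frac{1}{-22 + J} + 2 J^{2}$ ($Q{\left(J \right)} = \left(J^{2} + J^{2}\right) + \frac{1}{-22 + J} = 2 J^{2} + \frac{1}{-22 + J} = \frac{1}{-22 + J} + 2 J^{2}$)
$Q{\left(-9 \right)} + F{\left(-11 \right)} = \frac{1 - 44 \left(-9\right)^{2} + 2 \left(-9\right)^{3}}{-22 - 9} - 11 = \frac{1 - 3564 + 2 \left(-729\right)}{-31} - 11 = - \frac{1 - 3564 - 1458}{31} - 11 = \left(- \frac{1}{31}\right) \left(-5021\right) - 11 = \frac{5021}{31} - 11 = \frac{4680}{31}$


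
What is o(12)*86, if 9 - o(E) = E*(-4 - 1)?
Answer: 5934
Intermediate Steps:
o(E) = 9 + 5*E (o(E) = 9 - E*(-4 - 1) = 9 - E*(-5) = 9 - (-5)*E = 9 + 5*E)
o(12)*86 = (9 + 5*12)*86 = (9 + 60)*86 = 69*86 = 5934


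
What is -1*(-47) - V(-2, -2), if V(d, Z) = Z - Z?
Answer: 47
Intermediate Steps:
V(d, Z) = 0
-1*(-47) - V(-2, -2) = -1*(-47) - 1*0 = 47 + 0 = 47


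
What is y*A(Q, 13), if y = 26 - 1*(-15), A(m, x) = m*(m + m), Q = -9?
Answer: 6642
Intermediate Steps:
A(m, x) = 2*m² (A(m, x) = m*(2*m) = 2*m²)
y = 41 (y = 26 + 15 = 41)
y*A(Q, 13) = 41*(2*(-9)²) = 41*(2*81) = 41*162 = 6642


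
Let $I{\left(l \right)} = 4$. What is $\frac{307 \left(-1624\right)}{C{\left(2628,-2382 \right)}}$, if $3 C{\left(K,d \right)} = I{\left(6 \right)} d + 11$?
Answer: $\frac{4872}{31} \approx 157.16$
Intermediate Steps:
$C{\left(K,d \right)} = \frac{11}{3} + \frac{4 d}{3}$ ($C{\left(K,d \right)} = \frac{4 d + 11}{3} = \frac{11 + 4 d}{3} = \frac{11}{3} + \frac{4 d}{3}$)
$\frac{307 \left(-1624\right)}{C{\left(2628,-2382 \right)}} = \frac{307 \left(-1624\right)}{\frac{11}{3} + \frac{4}{3} \left(-2382\right)} = - \frac{498568}{\frac{11}{3} - 3176} = - \frac{498568}{- \frac{9517}{3}} = \left(-498568\right) \left(- \frac{3}{9517}\right) = \frac{4872}{31}$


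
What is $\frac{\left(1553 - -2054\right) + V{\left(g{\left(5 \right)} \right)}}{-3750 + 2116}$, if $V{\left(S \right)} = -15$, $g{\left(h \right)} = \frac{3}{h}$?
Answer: $- \frac{1796}{817} \approx -2.1983$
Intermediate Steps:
$\frac{\left(1553 - -2054\right) + V{\left(g{\left(5 \right)} \right)}}{-3750 + 2116} = \frac{\left(1553 - -2054\right) - 15}{-3750 + 2116} = \frac{\left(1553 + 2054\right) - 15}{-1634} = \left(3607 - 15\right) \left(- \frac{1}{1634}\right) = 3592 \left(- \frac{1}{1634}\right) = - \frac{1796}{817}$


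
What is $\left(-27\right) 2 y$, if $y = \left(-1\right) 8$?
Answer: $432$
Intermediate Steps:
$y = -8$
$\left(-27\right) 2 y = \left(-27\right) 2 \left(-8\right) = \left(-54\right) \left(-8\right) = 432$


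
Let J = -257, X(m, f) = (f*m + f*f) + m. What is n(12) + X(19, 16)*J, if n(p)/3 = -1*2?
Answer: -148809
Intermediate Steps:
n(p) = -6 (n(p) = 3*(-1*2) = 3*(-2) = -6)
X(m, f) = m + f² + f*m (X(m, f) = (f*m + f²) + m = (f² + f*m) + m = m + f² + f*m)
n(12) + X(19, 16)*J = -6 + (19 + 16² + 16*19)*(-257) = -6 + (19 + 256 + 304)*(-257) = -6 + 579*(-257) = -6 - 148803 = -148809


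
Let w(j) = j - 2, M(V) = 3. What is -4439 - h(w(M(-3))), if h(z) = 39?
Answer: -4478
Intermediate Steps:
w(j) = -2 + j
-4439 - h(w(M(-3))) = -4439 - 1*39 = -4439 - 39 = -4478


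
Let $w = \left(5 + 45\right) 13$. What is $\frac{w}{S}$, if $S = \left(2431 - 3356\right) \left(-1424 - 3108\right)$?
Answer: $\frac{13}{83842} \approx 0.00015505$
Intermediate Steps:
$S = 4192100$ ($S = - 925 \left(-1424 - 3108\right) = \left(-925\right) \left(-4532\right) = 4192100$)
$w = 650$ ($w = 50 \cdot 13 = 650$)
$\frac{w}{S} = \frac{650}{4192100} = 650 \cdot \frac{1}{4192100} = \frac{13}{83842}$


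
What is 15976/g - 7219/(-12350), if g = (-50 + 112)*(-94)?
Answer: -38807817/17993950 ≈ -2.1567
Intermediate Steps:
g = -5828 (g = 62*(-94) = -5828)
15976/g - 7219/(-12350) = 15976/(-5828) - 7219/(-12350) = 15976*(-1/5828) - 7219*(-1/12350) = -3994/1457 + 7219/12350 = -38807817/17993950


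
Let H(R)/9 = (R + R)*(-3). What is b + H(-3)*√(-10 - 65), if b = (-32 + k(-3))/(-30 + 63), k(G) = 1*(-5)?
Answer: -37/33 + 810*I*√3 ≈ -1.1212 + 1403.0*I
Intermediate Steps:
H(R) = -54*R (H(R) = 9*((R + R)*(-3)) = 9*((2*R)*(-3)) = 9*(-6*R) = -54*R)
k(G) = -5
b = -37/33 (b = (-32 - 5)/(-30 + 63) = -37/33 ≈ -1.1212)
b + H(-3)*√(-10 - 65) = -37/33 + (-54*(-3))*√(-10 - 65) = -37/33 + 162*√(-75) = -37/33 + 162*(5*I*√3) = -37/33 + 810*I*√3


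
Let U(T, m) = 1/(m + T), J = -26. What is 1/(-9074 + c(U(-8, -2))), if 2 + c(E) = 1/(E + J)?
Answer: -261/2368846 ≈ -0.00011018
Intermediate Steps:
U(T, m) = 1/(T + m)
c(E) = -2 + 1/(-26 + E) (c(E) = -2 + 1/(E - 26) = -2 + 1/(-26 + E))
1/(-9074 + c(U(-8, -2))) = 1/(-9074 + (53 - 2/(-8 - 2))/(-26 + 1/(-8 - 2))) = 1/(-9074 + (53 - 2/(-10))/(-26 + 1/(-10))) = 1/(-9074 + (53 - 2*(-⅒))/(-26 - ⅒)) = 1/(-9074 + (53 + ⅕)/(-261/10)) = 1/(-9074 - 10/261*266/5) = 1/(-9074 - 532/261) = 1/(-2368846/261) = -261/2368846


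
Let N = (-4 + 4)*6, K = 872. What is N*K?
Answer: 0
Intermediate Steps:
N = 0 (N = 0*6 = 0)
N*K = 0*872 = 0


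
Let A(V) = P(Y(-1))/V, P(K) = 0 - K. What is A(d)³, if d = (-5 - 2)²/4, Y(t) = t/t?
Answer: -64/117649 ≈ -0.00054399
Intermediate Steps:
Y(t) = 1
P(K) = -K
d = 49/4 (d = (-7)²*(¼) = 49*(¼) = 49/4 ≈ 12.250)
A(V) = -1/V (A(V) = (-1*1)/V = -1/V)
A(d)³ = (-1/49/4)³ = (-1*4/49)³ = (-4/49)³ = -64/117649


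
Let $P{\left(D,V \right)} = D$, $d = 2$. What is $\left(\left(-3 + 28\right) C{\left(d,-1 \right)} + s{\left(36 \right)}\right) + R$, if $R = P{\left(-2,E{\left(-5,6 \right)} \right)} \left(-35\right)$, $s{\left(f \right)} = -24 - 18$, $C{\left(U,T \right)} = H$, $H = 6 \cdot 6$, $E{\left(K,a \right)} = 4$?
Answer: $928$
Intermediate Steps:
$H = 36$
$C{\left(U,T \right)} = 36$
$s{\left(f \right)} = -42$
$R = 70$ ($R = \left(-2\right) \left(-35\right) = 70$)
$\left(\left(-3 + 28\right) C{\left(d,-1 \right)} + s{\left(36 \right)}\right) + R = \left(\left(-3 + 28\right) 36 - 42\right) + 70 = \left(25 \cdot 36 - 42\right) + 70 = \left(900 - 42\right) + 70 = 858 + 70 = 928$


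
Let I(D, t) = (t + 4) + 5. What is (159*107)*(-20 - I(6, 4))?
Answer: -561429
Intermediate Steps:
I(D, t) = 9 + t (I(D, t) = (4 + t) + 5 = 9 + t)
(159*107)*(-20 - I(6, 4)) = (159*107)*(-20 - (9 + 4)) = 17013*(-20 - 1*13) = 17013*(-20 - 13) = 17013*(-33) = -561429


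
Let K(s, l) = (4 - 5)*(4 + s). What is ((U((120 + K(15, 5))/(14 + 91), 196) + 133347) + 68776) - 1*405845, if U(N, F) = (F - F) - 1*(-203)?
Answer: -203519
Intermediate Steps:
K(s, l) = -4 - s (K(s, l) = -(4 + s) = -4 - s)
U(N, F) = 203 (U(N, F) = 0 + 203 = 203)
((U((120 + K(15, 5))/(14 + 91), 196) + 133347) + 68776) - 1*405845 = ((203 + 133347) + 68776) - 1*405845 = (133550 + 68776) - 405845 = 202326 - 405845 = -203519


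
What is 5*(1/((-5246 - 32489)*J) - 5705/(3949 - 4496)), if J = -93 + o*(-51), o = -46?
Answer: 485021727728/9300854877 ≈ 52.148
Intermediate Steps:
J = 2253 (J = -93 - 46*(-51) = -93 + 2346 = 2253)
5*(1/((-5246 - 32489)*J) - 5705/(3949 - 4496)) = 5*(1/(-5246 - 32489*2253) - 5705/(3949 - 4496)) = 5*((1/2253)/(-37735) - 5705/(-547)) = 5*(-1/37735*1/2253 - 5705*(-1/547)) = 5*(-1/85016955 + 5705/547) = 5*(485021727728/46504274385) = 485021727728/9300854877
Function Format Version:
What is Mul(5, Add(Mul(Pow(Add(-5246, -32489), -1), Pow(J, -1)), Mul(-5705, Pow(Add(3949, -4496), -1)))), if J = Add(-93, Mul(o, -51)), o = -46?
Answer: Rational(485021727728, 9300854877) ≈ 52.148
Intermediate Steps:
J = 2253 (J = Add(-93, Mul(-46, -51)) = Add(-93, 2346) = 2253)
Mul(5, Add(Mul(Pow(Add(-5246, -32489), -1), Pow(J, -1)), Mul(-5705, Pow(Add(3949, -4496), -1)))) = Mul(5, Add(Mul(Pow(Add(-5246, -32489), -1), Pow(2253, -1)), Mul(-5705, Pow(Add(3949, -4496), -1)))) = Mul(5, Add(Mul(Pow(-37735, -1), Rational(1, 2253)), Mul(-5705, Pow(-547, -1)))) = Mul(5, Add(Mul(Rational(-1, 37735), Rational(1, 2253)), Mul(-5705, Rational(-1, 547)))) = Mul(5, Add(Rational(-1, 85016955), Rational(5705, 547))) = Mul(5, Rational(485021727728, 46504274385)) = Rational(485021727728, 9300854877)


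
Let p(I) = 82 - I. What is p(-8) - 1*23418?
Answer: -23328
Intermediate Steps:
p(-8) - 1*23418 = (82 - 1*(-8)) - 1*23418 = (82 + 8) - 23418 = 90 - 23418 = -23328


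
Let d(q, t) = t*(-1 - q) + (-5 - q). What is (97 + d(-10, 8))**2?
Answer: 30276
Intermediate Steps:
d(q, t) = -5 - q + t*(-1 - q)
(97 + d(-10, 8))**2 = (97 + (-5 - 1*(-10) - 1*8 - 1*(-10)*8))**2 = (97 + (-5 + 10 - 8 + 80))**2 = (97 + 77)**2 = 174**2 = 30276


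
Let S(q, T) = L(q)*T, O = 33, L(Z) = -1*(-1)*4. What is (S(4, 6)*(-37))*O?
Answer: -29304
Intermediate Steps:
L(Z) = 4 (L(Z) = 1*4 = 4)
S(q, T) = 4*T
(S(4, 6)*(-37))*O = ((4*6)*(-37))*33 = (24*(-37))*33 = -888*33 = -29304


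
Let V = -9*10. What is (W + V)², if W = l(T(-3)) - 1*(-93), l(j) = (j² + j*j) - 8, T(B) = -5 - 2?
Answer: 8649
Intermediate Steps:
T(B) = -7
l(j) = -8 + 2*j² (l(j) = (j² + j²) - 8 = 2*j² - 8 = -8 + 2*j²)
V = -90
W = 183 (W = (-8 + 2*(-7)²) - 1*(-93) = (-8 + 2*49) + 93 = (-8 + 98) + 93 = 90 + 93 = 183)
(W + V)² = (183 - 90)² = 93² = 8649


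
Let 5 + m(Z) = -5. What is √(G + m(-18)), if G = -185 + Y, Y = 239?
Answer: 2*√11 ≈ 6.6332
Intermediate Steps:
m(Z) = -10 (m(Z) = -5 - 5 = -10)
G = 54 (G = -185 + 239 = 54)
√(G + m(-18)) = √(54 - 10) = √44 = 2*√11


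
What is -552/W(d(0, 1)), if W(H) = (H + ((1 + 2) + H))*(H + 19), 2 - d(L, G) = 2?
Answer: -184/19 ≈ -9.6842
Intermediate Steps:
d(L, G) = 0 (d(L, G) = 2 - 1*2 = 2 - 2 = 0)
W(H) = (3 + 2*H)*(19 + H) (W(H) = (H + (3 + H))*(19 + H) = (3 + 2*H)*(19 + H))
-552/W(d(0, 1)) = -552/(57 + 2*0**2 + 41*0) = -552/(57 + 2*0 + 0) = -552/(57 + 0 + 0) = -552/57 = -552*1/57 = -184/19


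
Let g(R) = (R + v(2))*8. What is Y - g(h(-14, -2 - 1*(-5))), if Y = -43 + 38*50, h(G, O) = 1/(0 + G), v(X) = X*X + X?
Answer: 12667/7 ≈ 1809.6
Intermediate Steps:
v(X) = X + X² (v(X) = X² + X = X + X²)
h(G, O) = 1/G
Y = 1857 (Y = -43 + 1900 = 1857)
g(R) = 48 + 8*R (g(R) = (R + 2*(1 + 2))*8 = (R + 2*3)*8 = (R + 6)*8 = (6 + R)*8 = 48 + 8*R)
Y - g(h(-14, -2 - 1*(-5))) = 1857 - (48 + 8/(-14)) = 1857 - (48 + 8*(-1/14)) = 1857 - (48 - 4/7) = 1857 - 1*332/7 = 1857 - 332/7 = 12667/7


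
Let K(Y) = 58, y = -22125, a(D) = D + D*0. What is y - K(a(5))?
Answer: -22183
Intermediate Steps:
a(D) = D (a(D) = D + 0 = D)
y - K(a(5)) = -22125 - 1*58 = -22125 - 58 = -22183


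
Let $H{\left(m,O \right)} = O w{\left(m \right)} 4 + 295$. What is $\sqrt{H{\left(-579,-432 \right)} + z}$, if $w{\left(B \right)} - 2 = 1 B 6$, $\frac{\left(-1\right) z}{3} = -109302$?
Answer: $\sqrt{6327817} \approx 2515.5$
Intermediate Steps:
$z = 327906$ ($z = \left(-3\right) \left(-109302\right) = 327906$)
$w{\left(B \right)} = 2 + 6 B$ ($w{\left(B \right)} = 2 + 1 B 6 = 2 + B 6 = 2 + 6 B$)
$H{\left(m,O \right)} = 295 + 4 O \left(2 + 6 m\right)$ ($H{\left(m,O \right)} = O \left(2 + 6 m\right) 4 + 295 = 4 O \left(2 + 6 m\right) + 295 = 295 + 4 O \left(2 + 6 m\right)$)
$\sqrt{H{\left(-579,-432 \right)} + z} = \sqrt{\left(295 + 8 \left(-432\right) \left(1 + 3 \left(-579\right)\right)\right) + 327906} = \sqrt{\left(295 + 8 \left(-432\right) \left(1 - 1737\right)\right) + 327906} = \sqrt{\left(295 + 8 \left(-432\right) \left(-1736\right)\right) + 327906} = \sqrt{\left(295 + 5999616\right) + 327906} = \sqrt{5999911 + 327906} = \sqrt{6327817}$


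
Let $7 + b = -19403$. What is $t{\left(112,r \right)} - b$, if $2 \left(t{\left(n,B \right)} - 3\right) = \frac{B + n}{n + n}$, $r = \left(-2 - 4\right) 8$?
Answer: $\frac{135892}{7} \approx 19413.0$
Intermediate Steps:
$b = -19410$ ($b = -7 - 19403 = -19410$)
$r = -48$ ($r = \left(-6\right) 8 = -48$)
$t{\left(n,B \right)} = 3 + \frac{B + n}{4 n}$ ($t{\left(n,B \right)} = 3 + \frac{\left(B + n\right) \frac{1}{n + n}}{2} = 3 + \frac{\left(B + n\right) \frac{1}{2 n}}{2} = 3 + \frac{\frac{1}{2} \frac{1}{n} \left(B + n\right)}{2} = 3 + \frac{B + n}{4 n}$)
$t{\left(112,r \right)} - b = \frac{-48 + 13 \cdot 112}{4 \cdot 112} - -19410 = \frac{1}{4} \cdot \frac{1}{112} \left(-48 + 1456\right) + 19410 = \frac{1}{4} \cdot \frac{1}{112} \cdot 1408 + 19410 = \frac{22}{7} + 19410 = \frac{135892}{7}$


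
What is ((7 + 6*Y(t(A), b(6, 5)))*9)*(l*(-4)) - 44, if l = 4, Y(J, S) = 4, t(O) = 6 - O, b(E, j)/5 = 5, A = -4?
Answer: -4508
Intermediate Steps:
b(E, j) = 25 (b(E, j) = 5*5 = 25)
((7 + 6*Y(t(A), b(6, 5)))*9)*(l*(-4)) - 44 = ((7 + 6*4)*9)*(4*(-4)) - 44 = ((7 + 24)*9)*(-16) - 44 = (31*9)*(-16) - 44 = 279*(-16) - 44 = -4464 - 44 = -4508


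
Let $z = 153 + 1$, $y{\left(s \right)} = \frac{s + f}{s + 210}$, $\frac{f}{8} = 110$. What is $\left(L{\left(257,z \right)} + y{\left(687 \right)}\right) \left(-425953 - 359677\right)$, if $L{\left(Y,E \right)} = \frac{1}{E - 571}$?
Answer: $- \frac{170885523820}{124683} \approx -1.3706 \cdot 10^{6}$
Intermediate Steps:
$f = 880$ ($f = 8 \cdot 110 = 880$)
$y{\left(s \right)} = \frac{880 + s}{210 + s}$ ($y{\left(s \right)} = \frac{s + 880}{s + 210} = \frac{880 + s}{210 + s}$)
$z = 154$
$L{\left(Y,E \right)} = \frac{1}{-571 + E}$
$\left(L{\left(257,z \right)} + y{\left(687 \right)}\right) \left(-425953 - 359677\right) = \left(\frac{1}{-571 + 154} + \frac{880 + 687}{210 + 687}\right) \left(-425953 - 359677\right) = \left(\frac{1}{-417} + \frac{1}{897} \cdot 1567\right) \left(-785630\right) = \left(- \frac{1}{417} + \frac{1}{897} \cdot 1567\right) \left(-785630\right) = \left(- \frac{1}{417} + \frac{1567}{897}\right) \left(-785630\right) = \frac{217514}{124683} \left(-785630\right) = - \frac{170885523820}{124683}$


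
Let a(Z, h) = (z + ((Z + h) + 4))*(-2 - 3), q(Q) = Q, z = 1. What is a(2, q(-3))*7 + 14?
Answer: -126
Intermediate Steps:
a(Z, h) = -25 - 5*Z - 5*h (a(Z, h) = (1 + ((Z + h) + 4))*(-2 - 3) = (1 + (4 + Z + h))*(-5) = (5 + Z + h)*(-5) = -25 - 5*Z - 5*h)
a(2, q(-3))*7 + 14 = (-25 - 5*2 - 5*(-3))*7 + 14 = (-25 - 10 + 15)*7 + 14 = -20*7 + 14 = -140 + 14 = -126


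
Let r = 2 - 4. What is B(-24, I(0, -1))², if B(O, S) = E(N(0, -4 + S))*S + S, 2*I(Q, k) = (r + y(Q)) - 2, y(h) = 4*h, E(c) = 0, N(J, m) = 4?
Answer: 4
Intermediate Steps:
r = -2
I(Q, k) = -2 + 2*Q (I(Q, k) = ((-2 + 4*Q) - 2)/2 = (-4 + 4*Q)/2 = -2 + 2*Q)
B(O, S) = S (B(O, S) = 0*S + S = 0 + S = S)
B(-24, I(0, -1))² = (-2 + 2*0)² = (-2 + 0)² = (-2)² = 4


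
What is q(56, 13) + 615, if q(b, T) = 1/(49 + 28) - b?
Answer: 43044/77 ≈ 559.01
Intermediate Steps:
q(b, T) = 1/77 - b
q(56, 13) + 615 = (1/77 - 1*56) + 615 = (1/77 - 56) + 615 = -4311/77 + 615 = 43044/77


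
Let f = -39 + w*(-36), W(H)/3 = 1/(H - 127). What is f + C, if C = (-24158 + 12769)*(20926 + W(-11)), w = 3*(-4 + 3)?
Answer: -10962991281/46 ≈ -2.3833e+8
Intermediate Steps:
W(H) = 3/(-127 + H) (W(H) = 3/(H - 127) = 3/(-127 + H))
w = -3 (w = 3*(-1) = -3)
f = 69 (f = -39 - 3*(-36) = -39 + 108 = 69)
C = -10962994455/46 (C = (-24158 + 12769)*(20926 + 3/(-127 - 11)) = -11389*(20926 + 3/(-138)) = -11389*(20926 + 3*(-1/138)) = -11389*(20926 - 1/46) = -11389*962595/46 = -10962994455/46 ≈ -2.3833e+8)
f + C = 69 - 10962994455/46 = -10962991281/46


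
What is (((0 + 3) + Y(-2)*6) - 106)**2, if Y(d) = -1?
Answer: 11881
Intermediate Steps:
(((0 + 3) + Y(-2)*6) - 106)**2 = (((0 + 3) - 1*6) - 106)**2 = ((3 - 6) - 106)**2 = (-3 - 106)**2 = (-109)**2 = 11881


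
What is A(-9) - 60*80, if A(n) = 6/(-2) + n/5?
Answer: -24024/5 ≈ -4804.8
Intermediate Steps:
A(n) = -3 + n/5 (A(n) = 6*(-½) + n*(⅕) = -3 + n/5)
A(-9) - 60*80 = (-3 + (⅕)*(-9)) - 60*80 = (-3 - 9/5) - 4800 = -24/5 - 4800 = -24024/5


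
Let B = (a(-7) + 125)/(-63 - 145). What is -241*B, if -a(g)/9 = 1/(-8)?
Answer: 243169/1664 ≈ 146.14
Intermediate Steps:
a(g) = 9/8 (a(g) = -9/(-8) = -9*(-1/8) = 9/8)
B = -1009/1664 (B = (9/8 + 125)/(-63 - 145) = (1009/8)/(-208) = (1009/8)*(-1/208) = -1009/1664 ≈ -0.60637)
-241*B = -241*(-1009)/1664 = -1*(-243169/1664) = 243169/1664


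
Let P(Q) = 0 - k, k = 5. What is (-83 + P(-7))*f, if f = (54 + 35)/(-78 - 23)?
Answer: 7832/101 ≈ 77.545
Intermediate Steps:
P(Q) = -5 (P(Q) = 0 - 1*5 = 0 - 5 = -5)
f = -89/101 (f = 89/(-101) = 89*(-1/101) = -89/101 ≈ -0.88119)
(-83 + P(-7))*f = (-83 - 5)*(-89/101) = -88*(-89/101) = 7832/101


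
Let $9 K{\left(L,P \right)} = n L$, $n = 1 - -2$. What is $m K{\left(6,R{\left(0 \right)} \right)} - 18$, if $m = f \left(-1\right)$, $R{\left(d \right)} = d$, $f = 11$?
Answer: $-40$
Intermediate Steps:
$n = 3$ ($n = 1 + 2 = 3$)
$m = -11$ ($m = 11 \left(-1\right) = -11$)
$K{\left(L,P \right)} = \frac{L}{3}$ ($K{\left(L,P \right)} = \frac{3 L}{9} = \frac{L}{3}$)
$m K{\left(6,R{\left(0 \right)} \right)} - 18 = - 11 \cdot \frac{1}{3} \cdot 6 - 18 = \left(-11\right) 2 - 18 = -22 - 18 = -40$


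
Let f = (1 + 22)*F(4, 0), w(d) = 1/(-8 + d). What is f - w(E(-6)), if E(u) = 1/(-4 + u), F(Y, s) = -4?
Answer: -7442/81 ≈ -91.877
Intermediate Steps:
f = -92 (f = (1 + 22)*(-4) = 23*(-4) = -92)
f - w(E(-6)) = -92 - 1/(-8 + 1/(-4 - 6)) = -92 - 1/(-8 + 1/(-10)) = -92 - 1/(-8 - ⅒) = -92 - 1/(-81/10) = -92 - 1*(-10/81) = -92 + 10/81 = -7442/81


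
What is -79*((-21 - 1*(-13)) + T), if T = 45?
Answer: -2923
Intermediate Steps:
-79*((-21 - 1*(-13)) + T) = -79*((-21 - 1*(-13)) + 45) = -79*((-21 + 13) + 45) = -79*(-8 + 45) = -79*37 = -2923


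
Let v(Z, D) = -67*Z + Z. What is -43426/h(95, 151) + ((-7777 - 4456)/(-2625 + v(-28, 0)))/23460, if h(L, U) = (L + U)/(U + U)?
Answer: -39843230300087/747365220 ≈ -53312.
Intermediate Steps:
v(Z, D) = -66*Z
h(L, U) = (L + U)/(2*U) (h(L, U) = (L + U)/((2*U)) = (L + U)*(1/(2*U)) = (L + U)/(2*U))
-43426/h(95, 151) + ((-7777 - 4456)/(-2625 + v(-28, 0)))/23460 = -43426*302/(95 + 151) + ((-7777 - 4456)/(-2625 - 66*(-28)))/23460 = -43426/((½)*(1/151)*246) - 12233/(-2625 + 1848)*(1/23460) = -43426/123/151 - 12233/(-777)*(1/23460) = -43426*151/123 - 12233*(-1/777)*(1/23460) = -6557326/123 + (12233/777)*(1/23460) = -6557326/123 + 12233/18228420 = -39843230300087/747365220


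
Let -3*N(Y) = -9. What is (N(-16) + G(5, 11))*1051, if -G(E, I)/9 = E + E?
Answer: -91437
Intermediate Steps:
N(Y) = 3 (N(Y) = -⅓*(-9) = 3)
G(E, I) = -18*E (G(E, I) = -9*(E + E) = -18*E)
(N(-16) + G(5, 11))*1051 = (3 - 18*5)*1051 = (3 - 90)*1051 = -87*1051 = -91437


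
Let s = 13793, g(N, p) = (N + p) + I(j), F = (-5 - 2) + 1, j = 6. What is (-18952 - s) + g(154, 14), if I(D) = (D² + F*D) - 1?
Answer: -32578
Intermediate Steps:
F = -6 (F = -7 + 1 = -6)
I(D) = -1 + D² - 6*D (I(D) = (D² - 6*D) - 1 = -1 + D² - 6*D)
g(N, p) = -1 + N + p (g(N, p) = (N + p) + (-1 + 6² - 6*6) = (N + p) + (-1 + 36 - 36) = (N + p) - 1 = -1 + N + p)
(-18952 - s) + g(154, 14) = (-18952 - 1*13793) + (-1 + 154 + 14) = (-18952 - 13793) + 167 = -32745 + 167 = -32578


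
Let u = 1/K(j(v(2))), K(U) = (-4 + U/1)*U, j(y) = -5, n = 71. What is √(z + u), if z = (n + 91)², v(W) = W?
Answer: √5904905/15 ≈ 162.00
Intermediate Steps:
z = 26244 (z = (71 + 91)² = 162² = 26244)
K(U) = U*(-4 + U) (K(U) = (-4 + U*1)*U = (-4 + U)*U = U*(-4 + U))
u = 1/45 (u = 1/(-5*(-4 - 5)) = 1/(-5*(-9)) = 1/45 ≈ 0.022222)
√(z + u) = √(26244 + 1/45) = √(1180981/45) = √5904905/15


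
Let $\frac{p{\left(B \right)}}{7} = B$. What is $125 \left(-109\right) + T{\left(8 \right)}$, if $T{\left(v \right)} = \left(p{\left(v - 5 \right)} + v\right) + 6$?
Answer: $-13590$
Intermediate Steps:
$p{\left(B \right)} = 7 B$
$T{\left(v \right)} = -29 + 8 v$ ($T{\left(v \right)} = \left(7 \left(v - 5\right) + v\right) + 6 = \left(7 \left(-5 + v\right) + v\right) + 6 = \left(\left(-35 + 7 v\right) + v\right) + 6 = \left(-35 + 8 v\right) + 6 = -29 + 8 v$)
$125 \left(-109\right) + T{\left(8 \right)} = 125 \left(-109\right) + \left(-29 + 8 \cdot 8\right) = -13625 + \left(-29 + 64\right) = -13625 + 35 = -13590$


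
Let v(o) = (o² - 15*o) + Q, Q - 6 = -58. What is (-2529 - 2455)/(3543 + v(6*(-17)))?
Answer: -4984/15425 ≈ -0.32311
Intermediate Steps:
Q = -52 (Q = 6 - 58 = -52)
v(o) = -52 + o² - 15*o (v(o) = (o² - 15*o) - 52 = -52 + o² - 15*o)
(-2529 - 2455)/(3543 + v(6*(-17))) = (-2529 - 2455)/(3543 + (-52 + (6*(-17))² - 90*(-17))) = -4984/(3543 + (-52 + (-102)² - 15*(-102))) = -4984/(3543 + (-52 + 10404 + 1530)) = -4984/(3543 + 11882) = -4984/15425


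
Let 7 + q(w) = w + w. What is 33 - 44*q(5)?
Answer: -99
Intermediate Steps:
q(w) = -7 + 2*w (q(w) = -7 + (w + w) = -7 + 2*w)
33 - 44*q(5) = 33 - 44*(-7 + 2*5) = 33 - 44*(-7 + 10) = 33 - 44*3 = 33 - 132 = -99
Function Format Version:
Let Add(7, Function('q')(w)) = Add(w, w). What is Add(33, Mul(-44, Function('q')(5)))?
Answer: -99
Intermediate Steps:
Function('q')(w) = Add(-7, Mul(2, w)) (Function('q')(w) = Add(-7, Add(w, w)) = Add(-7, Mul(2, w)))
Add(33, Mul(-44, Function('q')(5))) = Add(33, Mul(-44, Add(-7, Mul(2, 5)))) = Add(33, Mul(-44, Add(-7, 10))) = Add(33, Mul(-44, 3)) = Add(33, -132) = -99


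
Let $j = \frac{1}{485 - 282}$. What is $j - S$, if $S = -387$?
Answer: $\frac{78562}{203} \approx 387.0$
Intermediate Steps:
$j = \frac{1}{203} \approx 0.0049261$
$j - S = \frac{1}{203} - -387 = \frac{1}{203} + 387 = \frac{78562}{203}$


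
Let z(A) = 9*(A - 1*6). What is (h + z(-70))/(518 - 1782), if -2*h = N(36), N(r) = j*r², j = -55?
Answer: -8739/316 ≈ -27.655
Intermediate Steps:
N(r) = -55*r²
z(A) = -54 + 9*A (z(A) = 9*(A - 6) = 9*(-6 + A) = -54 + 9*A)
h = 35640 (h = -(-55)*36²/2 = -(-55)*1296/2 = -½*(-71280) = 35640)
(h + z(-70))/(518 - 1782) = (35640 + (-54 + 9*(-70)))/(518 - 1782) = (35640 + (-54 - 630))/(-1264) = (35640 - 684)*(-1/1264) = 34956*(-1/1264) = -8739/316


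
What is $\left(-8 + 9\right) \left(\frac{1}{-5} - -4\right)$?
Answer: $\frac{19}{5} \approx 3.8$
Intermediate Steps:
$\left(-8 + 9\right) \left(\frac{1}{-5} - -4\right) = 1 \left(- \frac{1}{5} + 4\right) = 1 \cdot \frac{19}{5} = \frac{19}{5}$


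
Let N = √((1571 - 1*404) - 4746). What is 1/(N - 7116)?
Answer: -2372/16880345 - I*√3579/50641035 ≈ -0.00014052 - 1.1813e-6*I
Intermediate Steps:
N = I*√3579 (N = √((1571 - 404) - 4746) = √(1167 - 4746) = √(-3579) = I*√3579 ≈ 59.825*I)
1/(N - 7116) = 1/(I*√3579 - 7116) = 1/(-7116 + I*√3579)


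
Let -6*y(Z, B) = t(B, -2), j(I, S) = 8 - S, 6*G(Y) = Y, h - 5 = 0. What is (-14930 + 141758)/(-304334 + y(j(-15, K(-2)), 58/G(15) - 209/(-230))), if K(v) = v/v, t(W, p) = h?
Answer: -760968/1826009 ≈ -0.41674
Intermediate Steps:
h = 5 (h = 5 + 0 = 5)
G(Y) = Y/6
t(W, p) = 5
K(v) = 1
y(Z, B) = -⅚ (y(Z, B) = -⅙*5 = -⅚)
(-14930 + 141758)/(-304334 + y(j(-15, K(-2)), 58/G(15) - 209/(-230))) = (-14930 + 141758)/(-304334 - ⅚) = 126828/(-1826009/6) = 126828*(-6/1826009) = -760968/1826009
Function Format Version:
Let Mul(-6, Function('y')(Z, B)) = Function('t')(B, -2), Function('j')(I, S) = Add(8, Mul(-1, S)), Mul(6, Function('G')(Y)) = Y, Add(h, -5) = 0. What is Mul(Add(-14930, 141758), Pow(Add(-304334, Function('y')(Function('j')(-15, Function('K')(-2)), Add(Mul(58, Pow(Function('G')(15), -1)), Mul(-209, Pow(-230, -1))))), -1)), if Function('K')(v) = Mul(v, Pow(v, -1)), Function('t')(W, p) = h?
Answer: Rational(-760968, 1826009) ≈ -0.41674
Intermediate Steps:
h = 5 (h = Add(5, 0) = 5)
Function('G')(Y) = Mul(Rational(1, 6), Y)
Function('t')(W, p) = 5
Function('K')(v) = 1
Function('y')(Z, B) = Rational(-5, 6) (Function('y')(Z, B) = Mul(Rational(-1, 6), 5) = Rational(-5, 6))
Mul(Add(-14930, 141758), Pow(Add(-304334, Function('y')(Function('j')(-15, Function('K')(-2)), Add(Mul(58, Pow(Function('G')(15), -1)), Mul(-209, Pow(-230, -1))))), -1)) = Mul(Add(-14930, 141758), Pow(Add(-304334, Rational(-5, 6)), -1)) = Mul(126828, Pow(Rational(-1826009, 6), -1)) = Mul(126828, Rational(-6, 1826009)) = Rational(-760968, 1826009)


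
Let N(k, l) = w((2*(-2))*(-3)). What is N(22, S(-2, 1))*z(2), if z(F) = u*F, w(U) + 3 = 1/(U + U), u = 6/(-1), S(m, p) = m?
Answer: 71/2 ≈ 35.500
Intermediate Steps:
u = -6 (u = 6*(-1) = -6)
w(U) = -3 + 1/(2*U) (w(U) = -3 + 1/(U + U) = -3 + 1/(2*U))
z(F) = -6*F
N(k, l) = -71/24 (N(k, l) = -3 + 1/(2*(((2*(-2))*(-3)))) = -3 + 1/(2*((-4*(-3)))) = -3 + (½)/12 = -3 + (½)*(1/12) = -3 + 1/24 = -71/24)
N(22, S(-2, 1))*z(2) = -(-71)*2/4 = -71/24*(-12) = 71/2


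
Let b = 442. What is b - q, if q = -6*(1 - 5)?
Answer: 418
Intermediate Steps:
q = 24 (q = -6*(-4) = 24)
b - q = 442 - 1*24 = 442 - 24 = 418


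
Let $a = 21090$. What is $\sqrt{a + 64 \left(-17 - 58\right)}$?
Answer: $3 \sqrt{1810} \approx 127.63$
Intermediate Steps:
$\sqrt{a + 64 \left(-17 - 58\right)} = \sqrt{21090 + 64 \left(-17 - 58\right)} = \sqrt{21090 + 64 \left(-75\right)} = \sqrt{21090 - 4800} = \sqrt{16290} = 3 \sqrt{1810}$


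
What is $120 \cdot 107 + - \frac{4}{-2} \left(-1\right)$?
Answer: $12838$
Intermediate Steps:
$120 \cdot 107 + - \frac{4}{-2} \left(-1\right) = 12840 + \left(-4\right) \left(- \frac{1}{2}\right) \left(-1\right) = 12840 + 2 \left(-1\right) = 12840 - 2 = 12838$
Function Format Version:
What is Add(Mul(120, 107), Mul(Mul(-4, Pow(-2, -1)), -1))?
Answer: 12838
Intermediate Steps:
Add(Mul(120, 107), Mul(Mul(-4, Pow(-2, -1)), -1)) = Add(12840, Mul(Mul(-4, Rational(-1, 2)), -1)) = Add(12840, Mul(2, -1)) = Add(12840, -2) = 12838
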